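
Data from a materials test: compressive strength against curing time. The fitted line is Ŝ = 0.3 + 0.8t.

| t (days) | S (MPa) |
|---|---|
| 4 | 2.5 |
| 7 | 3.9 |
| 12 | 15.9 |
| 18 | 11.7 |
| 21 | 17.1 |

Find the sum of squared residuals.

SSE = 50

t=4: Ŝ = 0.3 + 0.8·4 = 3.5; r = 2.5 − 3.5 = -1
t=7: Ŝ = 0.3 + 0.8·7 = 5.9; r = 3.9 − 5.9 = -2
t=12: Ŝ = 0.3 + 0.8·12 = 9.9; r = 15.9 − 9.9 = 6
t=18: Ŝ = 0.3 + 0.8·18 = 14.7; r = 11.7 − 14.7 = -3
t=21: Ŝ = 0.3 + 0.8·21 = 17.1; r = 17.1 − 17.1 = 0
SSE = 1 + 4 + 36 + 9 + 0 = 50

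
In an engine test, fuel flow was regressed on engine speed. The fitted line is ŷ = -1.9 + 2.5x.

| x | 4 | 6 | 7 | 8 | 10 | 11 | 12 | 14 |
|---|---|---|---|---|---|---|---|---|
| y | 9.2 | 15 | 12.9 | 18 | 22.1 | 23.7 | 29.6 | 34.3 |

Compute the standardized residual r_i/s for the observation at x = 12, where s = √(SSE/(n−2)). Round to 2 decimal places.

0.81

x=4: ŷ = -1.9 + 2.5·4 = 8.1; r = 9.2 − 8.1 = 1.1
x=6: ŷ = -1.9 + 2.5·6 = 13.1; r = 15 − 13.1 = 1.9
x=7: ŷ = -1.9 + 2.5·7 = 15.6; r = 12.9 − 15.6 = -2.7
x=8: ŷ = -1.9 + 2.5·8 = 18.1; r = 18 − 18.1 = -0.1
x=10: ŷ = -1.9 + 2.5·10 = 23.1; r = 22.1 − 23.1 = -1
x=11: ŷ = -1.9 + 2.5·11 = 25.6; r = 23.7 − 25.6 = -1.9
x=12: ŷ = -1.9 + 2.5·12 = 28.1; r = 29.6 − 28.1 = 1.5
x=14: ŷ = -1.9 + 2.5·14 = 33.1; r = 34.3 − 33.1 = 1.2
SSE = 1.21 + 3.61 + 7.29 + 0.01 + 1 + 3.61 + 2.25 + 1.44 = 20.42
s = √(20.42/6) = 1.84481
r/s = 1.5 / 1.84481 = 0.81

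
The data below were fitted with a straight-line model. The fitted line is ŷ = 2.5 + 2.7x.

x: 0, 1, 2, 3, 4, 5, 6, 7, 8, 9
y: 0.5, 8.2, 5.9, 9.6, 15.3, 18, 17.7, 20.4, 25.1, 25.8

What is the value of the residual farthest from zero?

e = 3

x=0: ŷ = 2.5 + 2.7·0 = 2.5; e = 0.5 − 2.5 = -2
x=1: ŷ = 2.5 + 2.7·1 = 5.2; e = 8.2 − 5.2 = 3
x=2: ŷ = 2.5 + 2.7·2 = 7.9; e = 5.9 − 7.9 = -2
x=3: ŷ = 2.5 + 2.7·3 = 10.6; e = 9.6 − 10.6 = -1
x=4: ŷ = 2.5 + 2.7·4 = 13.3; e = 15.3 − 13.3 = 2
x=5: ŷ = 2.5 + 2.7·5 = 16; e = 18 − 16 = 2
x=6: ŷ = 2.5 + 2.7·6 = 18.7; e = 17.7 − 18.7 = -1
x=7: ŷ = 2.5 + 2.7·7 = 21.4; e = 20.4 − 21.4 = -1
x=8: ŷ = 2.5 + 2.7·8 = 24.1; e = 25.1 − 24.1 = 1
x=9: ŷ = 2.5 + 2.7·9 = 26.8; e = 25.8 − 26.8 = -1
Largest |e| is 3 at x = 1, residual 3.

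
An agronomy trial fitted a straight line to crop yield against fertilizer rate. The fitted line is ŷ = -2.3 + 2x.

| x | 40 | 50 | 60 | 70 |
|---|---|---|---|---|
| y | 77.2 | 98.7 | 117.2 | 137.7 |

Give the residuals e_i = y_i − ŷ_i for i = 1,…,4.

x=40: ŷ = -2.3 + 2·40 = 77.7; e = 77.2 − 77.7 = -0.5
x=50: ŷ = -2.3 + 2·50 = 97.7; e = 98.7 − 97.7 = 1
x=60: ŷ = -2.3 + 2·60 = 117.7; e = 117.2 − 117.7 = -0.5
x=70: ŷ = -2.3 + 2·70 = 137.7; e = 137.7 − 137.7 = 0

-0.5, 1, -0.5, 0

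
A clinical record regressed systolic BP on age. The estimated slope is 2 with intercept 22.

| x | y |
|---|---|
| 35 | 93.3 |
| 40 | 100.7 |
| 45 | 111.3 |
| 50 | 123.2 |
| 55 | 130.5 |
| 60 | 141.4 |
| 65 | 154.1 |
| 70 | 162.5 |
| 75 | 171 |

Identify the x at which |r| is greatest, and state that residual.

x = 65, r = 2.1

x=35: ŷ = 22 + 2·35 = 92; r = 93.3 − 92 = 1.3
x=40: ŷ = 22 + 2·40 = 102; r = 100.7 − 102 = -1.3
x=45: ŷ = 22 + 2·45 = 112; r = 111.3 − 112 = -0.7
x=50: ŷ = 22 + 2·50 = 122; r = 123.2 − 122 = 1.2
x=55: ŷ = 22 + 2·55 = 132; r = 130.5 − 132 = -1.5
x=60: ŷ = 22 + 2·60 = 142; r = 141.4 − 142 = -0.6
x=65: ŷ = 22 + 2·65 = 152; r = 154.1 − 152 = 2.1
x=70: ŷ = 22 + 2·70 = 162; r = 162.5 − 162 = 0.5
x=75: ŷ = 22 + 2·75 = 172; r = 171 − 172 = -1
Largest |r| is 2.1 at x = 65, residual 2.1.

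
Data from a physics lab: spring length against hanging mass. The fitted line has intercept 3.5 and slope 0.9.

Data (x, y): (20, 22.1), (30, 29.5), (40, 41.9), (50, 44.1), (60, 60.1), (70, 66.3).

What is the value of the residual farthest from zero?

e = -4.4

x=20: ŷ = 3.5 + 0.9·20 = 21.5; e = 22.1 − 21.5 = 0.6
x=30: ŷ = 3.5 + 0.9·30 = 30.5; e = 29.5 − 30.5 = -1
x=40: ŷ = 3.5 + 0.9·40 = 39.5; e = 41.9 − 39.5 = 2.4
x=50: ŷ = 3.5 + 0.9·50 = 48.5; e = 44.1 − 48.5 = -4.4
x=60: ŷ = 3.5 + 0.9·60 = 57.5; e = 60.1 − 57.5 = 2.6
x=70: ŷ = 3.5 + 0.9·70 = 66.5; e = 66.3 − 66.5 = -0.2
Largest |e| is 4.4 at x = 50, residual -4.4.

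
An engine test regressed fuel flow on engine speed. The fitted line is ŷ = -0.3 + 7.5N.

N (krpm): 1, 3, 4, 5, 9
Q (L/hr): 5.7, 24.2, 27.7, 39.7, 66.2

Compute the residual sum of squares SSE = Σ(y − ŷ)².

SSE = 17.5

N=1: ŷ = -0.3 + 7.5·1 = 7.2; r = 5.7 − 7.2 = -1.5
N=3: ŷ = -0.3 + 7.5·3 = 22.2; r = 24.2 − 22.2 = 2
N=4: ŷ = -0.3 + 7.5·4 = 29.7; r = 27.7 − 29.7 = -2
N=5: ŷ = -0.3 + 7.5·5 = 37.2; r = 39.7 − 37.2 = 2.5
N=9: ŷ = -0.3 + 7.5·9 = 67.2; r = 66.2 − 67.2 = -1
SSE = 2.25 + 4 + 4 + 6.25 + 1 = 17.5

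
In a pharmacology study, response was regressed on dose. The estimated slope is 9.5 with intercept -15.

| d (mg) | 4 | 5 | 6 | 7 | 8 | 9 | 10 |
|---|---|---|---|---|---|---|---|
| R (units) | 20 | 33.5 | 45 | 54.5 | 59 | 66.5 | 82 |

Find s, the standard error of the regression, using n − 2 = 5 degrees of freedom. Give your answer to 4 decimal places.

d=4: R̂ = -15 + 9.5·4 = 23; e = 20 − 23 = -3
d=5: R̂ = -15 + 9.5·5 = 32.5; e = 33.5 − 32.5 = 1
d=6: R̂ = -15 + 9.5·6 = 42; e = 45 − 42 = 3
d=7: R̂ = -15 + 9.5·7 = 51.5; e = 54.5 − 51.5 = 3
d=8: R̂ = -15 + 9.5·8 = 61; e = 59 − 61 = -2
d=9: R̂ = -15 + 9.5·9 = 70.5; e = 66.5 − 70.5 = -4
d=10: R̂ = -15 + 9.5·10 = 80; e = 82 − 80 = 2
SSE = 9 + 1 + 9 + 9 + 4 + 16 + 4 = 52
s = √(52/5) = √10.4 ≈ 3.2249

s = 3.2249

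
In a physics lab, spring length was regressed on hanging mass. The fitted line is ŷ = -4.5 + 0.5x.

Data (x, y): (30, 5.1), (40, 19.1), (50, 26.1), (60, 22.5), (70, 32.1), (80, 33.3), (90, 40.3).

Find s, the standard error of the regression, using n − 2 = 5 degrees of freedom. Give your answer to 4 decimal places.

s = 4.2408

x=30: ŷ = -4.5 + 0.5·30 = 10.5; e = 5.1 − 10.5 = -5.4
x=40: ŷ = -4.5 + 0.5·40 = 15.5; e = 19.1 − 15.5 = 3.6
x=50: ŷ = -4.5 + 0.5·50 = 20.5; e = 26.1 − 20.5 = 5.6
x=60: ŷ = -4.5 + 0.5·60 = 25.5; e = 22.5 − 25.5 = -3
x=70: ŷ = -4.5 + 0.5·70 = 30.5; e = 32.1 − 30.5 = 1.6
x=80: ŷ = -4.5 + 0.5·80 = 35.5; e = 33.3 − 35.5 = -2.2
x=90: ŷ = -4.5 + 0.5·90 = 40.5; e = 40.3 − 40.5 = -0.2
SSE = 29.16 + 12.96 + 31.36 + 9 + 2.56 + 4.84 + 0.04 = 89.92
s = √(89.92/5) = √17.984 ≈ 4.2408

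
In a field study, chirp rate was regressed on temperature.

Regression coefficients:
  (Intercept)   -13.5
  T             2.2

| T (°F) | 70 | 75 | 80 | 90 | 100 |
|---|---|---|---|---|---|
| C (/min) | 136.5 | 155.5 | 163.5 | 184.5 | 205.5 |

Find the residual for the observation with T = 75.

e = 4

Ĉ = -13.5 + 2.2·75 = 151.5
e = 155.5 − 151.5 = 4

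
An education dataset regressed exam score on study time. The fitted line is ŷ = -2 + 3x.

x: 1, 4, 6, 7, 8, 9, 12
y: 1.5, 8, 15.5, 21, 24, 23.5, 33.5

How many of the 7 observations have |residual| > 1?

4

x=1: ŷ = -2 + 3·1 = 1; e = 1.5 − 1 = 0.5
x=4: ŷ = -2 + 3·4 = 10; e = 8 − 10 = -2
x=6: ŷ = -2 + 3·6 = 16; e = 15.5 − 16 = -0.5
x=7: ŷ = -2 + 3·7 = 19; e = 21 − 19 = 2
x=8: ŷ = -2 + 3·8 = 22; e = 24 − 22 = 2
x=9: ŷ = -2 + 3·9 = 25; e = 23.5 − 25 = -1.5
x=12: ŷ = -2 + 3·12 = 34; e = 33.5 − 34 = -0.5
|e| > 1: x=4 (|e|=2), x=7 (|e|=2), x=8 (|e|=2), x=9 (|e|=1.5) → 4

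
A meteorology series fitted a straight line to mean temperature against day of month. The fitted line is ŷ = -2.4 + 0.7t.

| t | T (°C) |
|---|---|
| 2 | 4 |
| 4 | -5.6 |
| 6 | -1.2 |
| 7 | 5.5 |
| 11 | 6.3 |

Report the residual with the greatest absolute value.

e = -6

t=2: ŷ = -2.4 + 0.7·2 = -1; e = 4 − (-1) = 5
t=4: ŷ = -2.4 + 0.7·4 = 0.4; e = -5.6 − 0.4 = -6
t=6: ŷ = -2.4 + 0.7·6 = 1.8; e = -1.2 − 1.8 = -3
t=7: ŷ = -2.4 + 0.7·7 = 2.5; e = 5.5 − 2.5 = 3
t=11: ŷ = -2.4 + 0.7·11 = 5.3; e = 6.3 − 5.3 = 1
Largest |e| is 6 at t = 4, residual -6.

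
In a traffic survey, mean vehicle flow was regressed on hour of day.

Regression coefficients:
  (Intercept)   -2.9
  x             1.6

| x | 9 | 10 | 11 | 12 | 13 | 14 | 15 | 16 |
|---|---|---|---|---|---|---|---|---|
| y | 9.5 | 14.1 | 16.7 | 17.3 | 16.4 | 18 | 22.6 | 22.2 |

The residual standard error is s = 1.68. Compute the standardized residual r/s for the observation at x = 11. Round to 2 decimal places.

1.19

ŷ = -2.9 + 1.6·11 = 14.7
r = 16.7 − 14.7 = 2
r/s = 2 / 1.68 = 1.19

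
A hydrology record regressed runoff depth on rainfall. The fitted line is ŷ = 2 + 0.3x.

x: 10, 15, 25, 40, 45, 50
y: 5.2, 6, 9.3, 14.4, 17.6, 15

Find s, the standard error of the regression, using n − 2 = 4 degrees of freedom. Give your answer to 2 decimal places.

x=10: ŷ = 2 + 0.3·10 = 5; r = 5.2 − 5 = 0.2
x=15: ŷ = 2 + 0.3·15 = 6.5; r = 6 − 6.5 = -0.5
x=25: ŷ = 2 + 0.3·25 = 9.5; r = 9.3 − 9.5 = -0.2
x=40: ŷ = 2 + 0.3·40 = 14; r = 14.4 − 14 = 0.4
x=45: ŷ = 2 + 0.3·45 = 15.5; r = 17.6 − 15.5 = 2.1
x=50: ŷ = 2 + 0.3·50 = 17; r = 15 − 17 = -2
SSE = 0.04 + 0.25 + 0.04 + 0.16 + 4.41 + 4 = 8.9
s = √(8.9/4) = √2.225 ≈ 1.49

s = 1.49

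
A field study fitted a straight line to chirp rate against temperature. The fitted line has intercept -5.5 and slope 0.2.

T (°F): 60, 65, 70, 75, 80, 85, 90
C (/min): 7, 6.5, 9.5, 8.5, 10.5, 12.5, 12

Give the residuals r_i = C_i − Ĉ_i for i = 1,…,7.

T=60: Ĉ = -5.5 + 0.2·60 = 6.5; r = 7 − 6.5 = 0.5
T=65: Ĉ = -5.5 + 0.2·65 = 7.5; r = 6.5 − 7.5 = -1
T=70: Ĉ = -5.5 + 0.2·70 = 8.5; r = 9.5 − 8.5 = 1
T=75: Ĉ = -5.5 + 0.2·75 = 9.5; r = 8.5 − 9.5 = -1
T=80: Ĉ = -5.5 + 0.2·80 = 10.5; r = 10.5 − 10.5 = 0
T=85: Ĉ = -5.5 + 0.2·85 = 11.5; r = 12.5 − 11.5 = 1
T=90: Ĉ = -5.5 + 0.2·90 = 12.5; r = 12 − 12.5 = -0.5

0.5, -1, 1, -1, 0, 1, -0.5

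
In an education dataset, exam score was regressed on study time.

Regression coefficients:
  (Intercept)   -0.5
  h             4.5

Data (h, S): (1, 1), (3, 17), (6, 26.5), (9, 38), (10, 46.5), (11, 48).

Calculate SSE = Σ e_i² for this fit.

h=1: Ŝ = -0.5 + 4.5·1 = 4; e = 1 − 4 = -3
h=3: Ŝ = -0.5 + 4.5·3 = 13; e = 17 − 13 = 4
h=6: Ŝ = -0.5 + 4.5·6 = 26.5; e = 26.5 − 26.5 = 0
h=9: Ŝ = -0.5 + 4.5·9 = 40; e = 38 − 40 = -2
h=10: Ŝ = -0.5 + 4.5·10 = 44.5; e = 46.5 − 44.5 = 2
h=11: Ŝ = -0.5 + 4.5·11 = 49; e = 48 − 49 = -1
SSE = 9 + 16 + 0 + 4 + 4 + 1 = 34

SSE = 34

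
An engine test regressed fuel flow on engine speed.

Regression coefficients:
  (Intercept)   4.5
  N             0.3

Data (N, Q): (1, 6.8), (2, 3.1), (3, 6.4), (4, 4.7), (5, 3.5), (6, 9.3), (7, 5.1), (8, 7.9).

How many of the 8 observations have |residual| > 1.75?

4

N=1: ŷ = 4.5 + 0.3·1 = 4.8; e = 6.8 − 4.8 = 2
N=2: ŷ = 4.5 + 0.3·2 = 5.1; e = 3.1 − 5.1 = -2
N=3: ŷ = 4.5 + 0.3·3 = 5.4; e = 6.4 − 5.4 = 1
N=4: ŷ = 4.5 + 0.3·4 = 5.7; e = 4.7 − 5.7 = -1
N=5: ŷ = 4.5 + 0.3·5 = 6; e = 3.5 − 6 = -2.5
N=6: ŷ = 4.5 + 0.3·6 = 6.3; e = 9.3 − 6.3 = 3
N=7: ŷ = 4.5 + 0.3·7 = 6.6; e = 5.1 − 6.6 = -1.5
N=8: ŷ = 4.5 + 0.3·8 = 6.9; e = 7.9 − 6.9 = 1
|e| > 1.75: N=1 (|e|=2), N=2 (|e|=2), N=5 (|e|=2.5), N=6 (|e|=3) → 4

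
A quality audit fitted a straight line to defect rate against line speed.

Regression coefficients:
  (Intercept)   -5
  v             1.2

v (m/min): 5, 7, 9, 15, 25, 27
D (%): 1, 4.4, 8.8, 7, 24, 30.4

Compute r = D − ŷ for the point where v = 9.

r = 3

ŷ = -5 + 1.2·9 = 5.8
r = 8.8 − 5.8 = 3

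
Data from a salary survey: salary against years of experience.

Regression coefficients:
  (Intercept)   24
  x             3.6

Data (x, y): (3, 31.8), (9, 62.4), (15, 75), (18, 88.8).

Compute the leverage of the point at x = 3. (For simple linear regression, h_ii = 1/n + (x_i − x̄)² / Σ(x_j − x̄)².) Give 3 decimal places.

x̄ = (3 + 9 + 15 + 18)/4 = 11.25
Σ(x − x̄)² = 68.0625 + 5.0625 + 14.0625 + 45.5625 = 132.75
h = 1/4 + (-8.25)²/132.75 = 0.25 + 0.512712 = 0.763

h = 0.763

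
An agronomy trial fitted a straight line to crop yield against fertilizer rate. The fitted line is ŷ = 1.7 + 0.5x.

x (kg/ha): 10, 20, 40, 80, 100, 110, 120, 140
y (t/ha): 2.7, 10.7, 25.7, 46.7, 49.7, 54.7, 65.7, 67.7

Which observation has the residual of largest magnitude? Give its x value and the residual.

x=10: ŷ = 1.7 + 0.5·10 = 6.7; e = 2.7 − 6.7 = -4
x=20: ŷ = 1.7 + 0.5·20 = 11.7; e = 10.7 − 11.7 = -1
x=40: ŷ = 1.7 + 0.5·40 = 21.7; e = 25.7 − 21.7 = 4
x=80: ŷ = 1.7 + 0.5·80 = 41.7; e = 46.7 − 41.7 = 5
x=100: ŷ = 1.7 + 0.5·100 = 51.7; e = 49.7 − 51.7 = -2
x=110: ŷ = 1.7 + 0.5·110 = 56.7; e = 54.7 − 56.7 = -2
x=120: ŷ = 1.7 + 0.5·120 = 61.7; e = 65.7 − 61.7 = 4
x=140: ŷ = 1.7 + 0.5·140 = 71.7; e = 67.7 − 71.7 = -4
Largest |e| is 5 at x = 80, residual 5.

x = 80, e = 5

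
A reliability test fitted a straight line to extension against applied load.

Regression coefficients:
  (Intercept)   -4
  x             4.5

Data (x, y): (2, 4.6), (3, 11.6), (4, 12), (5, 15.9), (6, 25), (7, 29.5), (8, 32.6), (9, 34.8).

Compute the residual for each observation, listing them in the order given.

x=2: ŷ = -4 + 4.5·2 = 5; e = 4.6 − 5 = -0.4
x=3: ŷ = -4 + 4.5·3 = 9.5; e = 11.6 − 9.5 = 2.1
x=4: ŷ = -4 + 4.5·4 = 14; e = 12 − 14 = -2
x=5: ŷ = -4 + 4.5·5 = 18.5; e = 15.9 − 18.5 = -2.6
x=6: ŷ = -4 + 4.5·6 = 23; e = 25 − 23 = 2
x=7: ŷ = -4 + 4.5·7 = 27.5; e = 29.5 − 27.5 = 2
x=8: ŷ = -4 + 4.5·8 = 32; e = 32.6 − 32 = 0.6
x=9: ŷ = -4 + 4.5·9 = 36.5; e = 34.8 − 36.5 = -1.7

-0.4, 2.1, -2, -2.6, 2, 2, 0.6, -1.7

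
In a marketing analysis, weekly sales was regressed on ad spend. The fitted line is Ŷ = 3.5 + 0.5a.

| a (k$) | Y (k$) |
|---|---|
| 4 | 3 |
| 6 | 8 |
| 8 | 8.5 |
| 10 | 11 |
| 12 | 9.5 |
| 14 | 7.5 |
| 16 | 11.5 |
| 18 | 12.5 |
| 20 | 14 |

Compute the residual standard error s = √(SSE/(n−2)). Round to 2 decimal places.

s = 1.89

a=4: Ŷ = 3.5 + 0.5·4 = 5.5; r = 3 − 5.5 = -2.5
a=6: Ŷ = 3.5 + 0.5·6 = 6.5; r = 8 − 6.5 = 1.5
a=8: Ŷ = 3.5 + 0.5·8 = 7.5; r = 8.5 − 7.5 = 1
a=10: Ŷ = 3.5 + 0.5·10 = 8.5; r = 11 − 8.5 = 2.5
a=12: Ŷ = 3.5 + 0.5·12 = 9.5; r = 9.5 − 9.5 = 0
a=14: Ŷ = 3.5 + 0.5·14 = 10.5; r = 7.5 − 10.5 = -3
a=16: Ŷ = 3.5 + 0.5·16 = 11.5; r = 11.5 − 11.5 = 0
a=18: Ŷ = 3.5 + 0.5·18 = 12.5; r = 12.5 − 12.5 = 0
a=20: Ŷ = 3.5 + 0.5·20 = 13.5; r = 14 − 13.5 = 0.5
SSE = 6.25 + 2.25 + 1 + 6.25 + 0 + 9 + 0 + 0 + 0.25 = 25
s = √(25/7) = √3.57143 ≈ 1.89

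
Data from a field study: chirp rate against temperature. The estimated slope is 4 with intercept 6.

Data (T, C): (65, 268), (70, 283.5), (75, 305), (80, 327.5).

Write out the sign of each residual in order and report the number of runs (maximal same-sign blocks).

T=65: ŷ = 6 + 4·65 = 266; e = 268 − 266 = 2
T=70: ŷ = 6 + 4·70 = 286; e = 283.5 − 286 = -2.5
T=75: ŷ = 6 + 4·75 = 306; e = 305 − 306 = -1
T=80: ŷ = 6 + 4·80 = 326; e = 327.5 − 326 = 1.5
Signs: + − − +
Runs: +×1, −×2, +×1 → 3

3 runs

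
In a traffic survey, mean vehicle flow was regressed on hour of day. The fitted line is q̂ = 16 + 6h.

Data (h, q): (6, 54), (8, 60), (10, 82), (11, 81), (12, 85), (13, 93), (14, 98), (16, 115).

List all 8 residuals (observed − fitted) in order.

2, -4, 6, -1, -3, -1, -2, 3

h=6: q̂ = 16 + 6·6 = 52; e = 54 − 52 = 2
h=8: q̂ = 16 + 6·8 = 64; e = 60 − 64 = -4
h=10: q̂ = 16 + 6·10 = 76; e = 82 − 76 = 6
h=11: q̂ = 16 + 6·11 = 82; e = 81 − 82 = -1
h=12: q̂ = 16 + 6·12 = 88; e = 85 − 88 = -3
h=13: q̂ = 16 + 6·13 = 94; e = 93 − 94 = -1
h=14: q̂ = 16 + 6·14 = 100; e = 98 − 100 = -2
h=16: q̂ = 16 + 6·16 = 112; e = 115 − 112 = 3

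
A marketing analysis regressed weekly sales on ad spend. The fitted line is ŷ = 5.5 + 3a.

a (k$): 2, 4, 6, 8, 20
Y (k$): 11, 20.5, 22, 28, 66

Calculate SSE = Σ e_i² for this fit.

a=2: ŷ = 5.5 + 3·2 = 11.5; e = 11 − 11.5 = -0.5
a=4: ŷ = 5.5 + 3·4 = 17.5; e = 20.5 − 17.5 = 3
a=6: ŷ = 5.5 + 3·6 = 23.5; e = 22 − 23.5 = -1.5
a=8: ŷ = 5.5 + 3·8 = 29.5; e = 28 − 29.5 = -1.5
a=20: ŷ = 5.5 + 3·20 = 65.5; e = 66 − 65.5 = 0.5
SSE = 0.25 + 9 + 2.25 + 2.25 + 0.25 = 14

SSE = 14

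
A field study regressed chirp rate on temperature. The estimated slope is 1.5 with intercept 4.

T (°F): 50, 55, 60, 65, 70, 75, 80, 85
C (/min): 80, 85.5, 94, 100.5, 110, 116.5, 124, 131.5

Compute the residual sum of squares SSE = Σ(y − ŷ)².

SSE = 4

T=50: Ĉ = 4 + 1.5·50 = 79; r = 80 − 79 = 1
T=55: Ĉ = 4 + 1.5·55 = 86.5; r = 85.5 − 86.5 = -1
T=60: Ĉ = 4 + 1.5·60 = 94; r = 94 − 94 = 0
T=65: Ĉ = 4 + 1.5·65 = 101.5; r = 100.5 − 101.5 = -1
T=70: Ĉ = 4 + 1.5·70 = 109; r = 110 − 109 = 1
T=75: Ĉ = 4 + 1.5·75 = 116.5; r = 116.5 − 116.5 = 0
T=80: Ĉ = 4 + 1.5·80 = 124; r = 124 − 124 = 0
T=85: Ĉ = 4 + 1.5·85 = 131.5; r = 131.5 − 131.5 = 0
SSE = 1 + 1 + 0 + 1 + 1 + 0 + 0 + 0 = 4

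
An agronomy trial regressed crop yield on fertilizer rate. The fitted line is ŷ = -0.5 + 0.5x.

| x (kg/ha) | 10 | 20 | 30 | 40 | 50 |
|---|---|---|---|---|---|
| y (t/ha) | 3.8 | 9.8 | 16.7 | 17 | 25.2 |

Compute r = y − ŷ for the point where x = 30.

ŷ = -0.5 + 0.5·30 = 14.5
r = 16.7 − 14.5 = 2.2

r = 2.2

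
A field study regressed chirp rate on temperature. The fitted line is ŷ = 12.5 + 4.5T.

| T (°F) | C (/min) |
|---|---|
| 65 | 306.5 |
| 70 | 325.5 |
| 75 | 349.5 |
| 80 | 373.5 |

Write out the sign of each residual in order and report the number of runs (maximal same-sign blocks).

T=65: ŷ = 12.5 + 4.5·65 = 305; e = 306.5 − 305 = 1.5
T=70: ŷ = 12.5 + 4.5·70 = 327.5; e = 325.5 − 327.5 = -2
T=75: ŷ = 12.5 + 4.5·75 = 350; e = 349.5 − 350 = -0.5
T=80: ŷ = 12.5 + 4.5·80 = 372.5; e = 373.5 − 372.5 = 1
Signs: + − − +
Runs: +×1, −×2, +×1 → 3

3 runs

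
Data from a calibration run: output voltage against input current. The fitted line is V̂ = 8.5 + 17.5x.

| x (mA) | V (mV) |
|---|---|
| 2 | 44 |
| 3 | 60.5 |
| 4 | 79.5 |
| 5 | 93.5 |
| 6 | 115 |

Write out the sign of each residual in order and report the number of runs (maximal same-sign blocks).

x=2: V̂ = 8.5 + 17.5·2 = 43.5; r = 44 − 43.5 = 0.5
x=3: V̂ = 8.5 + 17.5·3 = 61; r = 60.5 − 61 = -0.5
x=4: V̂ = 8.5 + 17.5·4 = 78.5; r = 79.5 − 78.5 = 1
x=5: V̂ = 8.5 + 17.5·5 = 96; r = 93.5 − 96 = -2.5
x=6: V̂ = 8.5 + 17.5·6 = 113.5; r = 115 − 113.5 = 1.5
Signs: + − + − +
Runs: +×1, −×1, +×1, −×1, +×1 → 5

5 runs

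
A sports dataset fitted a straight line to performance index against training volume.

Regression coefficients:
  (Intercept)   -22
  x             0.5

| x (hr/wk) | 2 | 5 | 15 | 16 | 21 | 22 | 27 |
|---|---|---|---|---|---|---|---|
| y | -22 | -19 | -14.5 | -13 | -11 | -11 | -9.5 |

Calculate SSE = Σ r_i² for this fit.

SSE = 3.5

x=2: ŷ = -22 + 0.5·2 = -21; r = -22 − (-21) = -1
x=5: ŷ = -22 + 0.5·5 = -19.5; r = -19 − (-19.5) = 0.5
x=15: ŷ = -22 + 0.5·15 = -14.5; r = -14.5 − (-14.5) = 0
x=16: ŷ = -22 + 0.5·16 = -14; r = -13 − (-14) = 1
x=21: ŷ = -22 + 0.5·21 = -11.5; r = -11 − (-11.5) = 0.5
x=22: ŷ = -22 + 0.5·22 = -11; r = -11 − (-11) = 0
x=27: ŷ = -22 + 0.5·27 = -8.5; r = -9.5 − (-8.5) = -1
SSE = 1 + 0.25 + 0 + 1 + 0.25 + 0 + 1 = 3.5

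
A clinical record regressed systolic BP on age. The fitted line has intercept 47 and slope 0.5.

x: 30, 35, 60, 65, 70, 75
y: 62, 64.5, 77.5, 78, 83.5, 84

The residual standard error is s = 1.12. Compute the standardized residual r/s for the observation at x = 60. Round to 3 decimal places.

ŷ = 47 + 0.5·60 = 77
r = 77.5 − 77 = 0.5
r/s = 0.5 / 1.12 = 0.446

0.446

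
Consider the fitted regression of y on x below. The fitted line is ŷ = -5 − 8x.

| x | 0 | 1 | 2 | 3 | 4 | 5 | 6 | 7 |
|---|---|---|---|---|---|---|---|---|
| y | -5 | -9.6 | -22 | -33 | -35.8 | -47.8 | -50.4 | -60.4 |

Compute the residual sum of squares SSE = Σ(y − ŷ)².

SSE = 44.96

x=0: ŷ = -5 − 8·0 = -5; r = -5 − (-5) = 0
x=1: ŷ = -5 − 8·1 = -13; r = -9.6 − (-13) = 3.4
x=2: ŷ = -5 − 8·2 = -21; r = -22 − (-21) = -1
x=3: ŷ = -5 − 8·3 = -29; r = -33 − (-29) = -4
x=4: ŷ = -5 − 8·4 = -37; r = -35.8 − (-37) = 1.2
x=5: ŷ = -5 − 8·5 = -45; r = -47.8 − (-45) = -2.8
x=6: ŷ = -5 − 8·6 = -53; r = -50.4 − (-53) = 2.6
x=7: ŷ = -5 − 8·7 = -61; r = -60.4 − (-61) = 0.6
SSE = 0 + 11.56 + 1 + 16 + 1.44 + 7.84 + 6.76 + 0.36 = 44.96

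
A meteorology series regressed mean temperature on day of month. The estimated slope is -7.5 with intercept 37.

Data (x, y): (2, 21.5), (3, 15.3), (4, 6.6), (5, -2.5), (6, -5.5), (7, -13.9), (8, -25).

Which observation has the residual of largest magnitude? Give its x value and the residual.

x = 6, e = 2.5

x=2: ŷ = 37 − 7.5·2 = 22; e = 21.5 − 22 = -0.5
x=3: ŷ = 37 − 7.5·3 = 14.5; e = 15.3 − 14.5 = 0.8
x=4: ŷ = 37 − 7.5·4 = 7; e = 6.6 − 7 = -0.4
x=5: ŷ = 37 − 7.5·5 = -0.5; e = -2.5 − (-0.5) = -2
x=6: ŷ = 37 − 7.5·6 = -8; e = -5.5 − (-8) = 2.5
x=7: ŷ = 37 − 7.5·7 = -15.5; e = -13.9 − (-15.5) = 1.6
x=8: ŷ = 37 − 7.5·8 = -23; e = -25 − (-23) = -2
Largest |e| is 2.5 at x = 6, residual 2.5.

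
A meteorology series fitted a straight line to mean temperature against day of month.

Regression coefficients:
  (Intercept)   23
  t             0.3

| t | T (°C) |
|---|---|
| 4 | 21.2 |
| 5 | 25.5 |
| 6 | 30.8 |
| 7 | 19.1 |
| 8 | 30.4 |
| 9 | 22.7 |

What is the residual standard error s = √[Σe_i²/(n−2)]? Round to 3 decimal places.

t=4: T̂ = 23 + 0.3·4 = 24.2; e = 21.2 − 24.2 = -3
t=5: T̂ = 23 + 0.3·5 = 24.5; e = 25.5 − 24.5 = 1
t=6: T̂ = 23 + 0.3·6 = 24.8; e = 30.8 − 24.8 = 6
t=7: T̂ = 23 + 0.3·7 = 25.1; e = 19.1 − 25.1 = -6
t=8: T̂ = 23 + 0.3·8 = 25.4; e = 30.4 − 25.4 = 5
t=9: T̂ = 23 + 0.3·9 = 25.7; e = 22.7 − 25.7 = -3
SSE = 9 + 1 + 36 + 36 + 25 + 9 = 116
s = √(116/4) = √29 ≈ 5.385

s = 5.385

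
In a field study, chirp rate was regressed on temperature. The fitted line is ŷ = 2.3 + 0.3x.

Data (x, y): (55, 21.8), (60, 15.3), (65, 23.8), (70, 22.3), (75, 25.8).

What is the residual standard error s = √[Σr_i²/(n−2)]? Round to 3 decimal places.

s = 3.651

x=55: ŷ = 2.3 + 0.3·55 = 18.8; r = 21.8 − 18.8 = 3
x=60: ŷ = 2.3 + 0.3·60 = 20.3; r = 15.3 − 20.3 = -5
x=65: ŷ = 2.3 + 0.3·65 = 21.8; r = 23.8 − 21.8 = 2
x=70: ŷ = 2.3 + 0.3·70 = 23.3; r = 22.3 − 23.3 = -1
x=75: ŷ = 2.3 + 0.3·75 = 24.8; r = 25.8 − 24.8 = 1
SSE = 9 + 25 + 4 + 1 + 1 = 40
s = √(40/3) = √13.3333 ≈ 3.651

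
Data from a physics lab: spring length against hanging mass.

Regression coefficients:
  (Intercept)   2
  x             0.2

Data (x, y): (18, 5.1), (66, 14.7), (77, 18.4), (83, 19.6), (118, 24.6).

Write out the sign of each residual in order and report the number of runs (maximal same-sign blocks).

3 runs

x=18: ŷ = 2 + 0.2·18 = 5.6; r = 5.1 − 5.6 = -0.5
x=66: ŷ = 2 + 0.2·66 = 15.2; r = 14.7 − 15.2 = -0.5
x=77: ŷ = 2 + 0.2·77 = 17.4; r = 18.4 − 17.4 = 1
x=83: ŷ = 2 + 0.2·83 = 18.6; r = 19.6 − 18.6 = 1
x=118: ŷ = 2 + 0.2·118 = 25.6; r = 24.6 − 25.6 = -1
Signs: − − + + −
Runs: −×2, +×2, −×1 → 3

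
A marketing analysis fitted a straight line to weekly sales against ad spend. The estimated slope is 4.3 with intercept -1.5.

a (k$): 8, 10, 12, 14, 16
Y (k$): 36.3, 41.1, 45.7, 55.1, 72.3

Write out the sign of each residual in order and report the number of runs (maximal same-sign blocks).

3 runs

a=8: Ŷ = -1.5 + 4.3·8 = 32.9; e = 36.3 − 32.9 = 3.4
a=10: Ŷ = -1.5 + 4.3·10 = 41.5; e = 41.1 − 41.5 = -0.4
a=12: Ŷ = -1.5 + 4.3·12 = 50.1; e = 45.7 − 50.1 = -4.4
a=14: Ŷ = -1.5 + 4.3·14 = 58.7; e = 55.1 − 58.7 = -3.6
a=16: Ŷ = -1.5 + 4.3·16 = 67.3; e = 72.3 − 67.3 = 5
Signs: + − − − +
Runs: +×1, −×3, +×1 → 3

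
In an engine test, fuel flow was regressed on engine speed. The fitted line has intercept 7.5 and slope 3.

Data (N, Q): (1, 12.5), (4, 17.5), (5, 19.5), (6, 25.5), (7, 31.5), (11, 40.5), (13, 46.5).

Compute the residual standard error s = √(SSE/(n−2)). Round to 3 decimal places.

N=1: Q̂ = 7.5 + 3·1 = 10.5; r = 12.5 − 10.5 = 2
N=4: Q̂ = 7.5 + 3·4 = 19.5; r = 17.5 − 19.5 = -2
N=5: Q̂ = 7.5 + 3·5 = 22.5; r = 19.5 − 22.5 = -3
N=6: Q̂ = 7.5 + 3·6 = 25.5; r = 25.5 − 25.5 = 0
N=7: Q̂ = 7.5 + 3·7 = 28.5; r = 31.5 − 28.5 = 3
N=11: Q̂ = 7.5 + 3·11 = 40.5; r = 40.5 − 40.5 = 0
N=13: Q̂ = 7.5 + 3·13 = 46.5; r = 46.5 − 46.5 = 0
SSE = 4 + 4 + 9 + 0 + 9 + 0 + 0 = 26
s = √(26/5) = √5.2 ≈ 2.280

s = 2.280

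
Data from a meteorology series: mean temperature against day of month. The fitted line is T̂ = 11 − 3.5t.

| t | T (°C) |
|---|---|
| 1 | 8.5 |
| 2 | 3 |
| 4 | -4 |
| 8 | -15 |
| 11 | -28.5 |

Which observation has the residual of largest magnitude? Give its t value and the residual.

t=1: T̂ = 11 − 3.5·1 = 7.5; e = 8.5 − 7.5 = 1
t=2: T̂ = 11 − 3.5·2 = 4; e = 3 − 4 = -1
t=4: T̂ = 11 − 3.5·4 = -3; e = -4 − (-3) = -1
t=8: T̂ = 11 − 3.5·8 = -17; e = -15 − (-17) = 2
t=11: T̂ = 11 − 3.5·11 = -27.5; e = -28.5 − (-27.5) = -1
Largest |e| is 2 at t = 8, residual 2.

t = 8, e = 2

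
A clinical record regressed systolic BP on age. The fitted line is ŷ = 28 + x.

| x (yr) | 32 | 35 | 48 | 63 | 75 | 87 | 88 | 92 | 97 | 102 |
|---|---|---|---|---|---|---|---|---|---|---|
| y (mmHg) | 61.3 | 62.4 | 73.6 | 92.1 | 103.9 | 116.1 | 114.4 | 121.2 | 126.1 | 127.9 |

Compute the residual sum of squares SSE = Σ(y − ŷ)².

SSE = 20.66

x=32: ŷ = 28 + 32 = 60; e = 61.3 − 60 = 1.3
x=35: ŷ = 28 + 35 = 63; e = 62.4 − 63 = -0.6
x=48: ŷ = 28 + 48 = 76; e = 73.6 − 76 = -2.4
x=63: ŷ = 28 + 63 = 91; e = 92.1 − 91 = 1.1
x=75: ŷ = 28 + 75 = 103; e = 103.9 − 103 = 0.9
x=87: ŷ = 28 + 87 = 115; e = 116.1 − 115 = 1.1
x=88: ŷ = 28 + 88 = 116; e = 114.4 − 116 = -1.6
x=92: ŷ = 28 + 92 = 120; e = 121.2 − 120 = 1.2
x=97: ŷ = 28 + 97 = 125; e = 126.1 − 125 = 1.1
x=102: ŷ = 28 + 102 = 130; e = 127.9 − 130 = -2.1
SSE = 1.69 + 0.36 + 5.76 + 1.21 + 0.81 + 1.21 + 2.56 + 1.44 + 1.21 + 4.41 = 20.66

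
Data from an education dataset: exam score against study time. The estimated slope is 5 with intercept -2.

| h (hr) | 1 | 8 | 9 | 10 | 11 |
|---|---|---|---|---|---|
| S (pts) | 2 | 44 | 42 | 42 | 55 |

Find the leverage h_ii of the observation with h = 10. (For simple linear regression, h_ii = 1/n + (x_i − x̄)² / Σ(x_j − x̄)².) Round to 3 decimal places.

h = 0.277

h̄ = (1 + 8 + 9 + 10 + 11)/5 = 7.8
Σ(h − h̄)² = 46.24 + 0.04 + 1.44 + 4.84 + 10.24 = 62.8
h = 1/5 + (2.2)²/62.8 = 0.2 + 0.0770701 = 0.277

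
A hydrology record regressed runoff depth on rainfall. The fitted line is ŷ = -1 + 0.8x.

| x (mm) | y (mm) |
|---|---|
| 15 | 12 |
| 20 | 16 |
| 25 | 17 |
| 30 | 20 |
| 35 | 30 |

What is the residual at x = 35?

ŷ = -1 + 0.8·35 = 27
e = 30 − 27 = 3

e = 3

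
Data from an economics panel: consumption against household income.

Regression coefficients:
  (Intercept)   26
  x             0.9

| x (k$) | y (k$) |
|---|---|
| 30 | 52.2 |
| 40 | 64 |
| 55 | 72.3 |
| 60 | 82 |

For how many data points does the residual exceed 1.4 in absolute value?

3

x=30: ŷ = 26 + 0.9·30 = 53; e = 52.2 − 53 = -0.8
x=40: ŷ = 26 + 0.9·40 = 62; e = 64 − 62 = 2
x=55: ŷ = 26 + 0.9·55 = 75.5; e = 72.3 − 75.5 = -3.2
x=60: ŷ = 26 + 0.9·60 = 80; e = 82 − 80 = 2
|e| > 1.4: x=40 (|e|=2), x=55 (|e|=3.2), x=60 (|e|=2) → 3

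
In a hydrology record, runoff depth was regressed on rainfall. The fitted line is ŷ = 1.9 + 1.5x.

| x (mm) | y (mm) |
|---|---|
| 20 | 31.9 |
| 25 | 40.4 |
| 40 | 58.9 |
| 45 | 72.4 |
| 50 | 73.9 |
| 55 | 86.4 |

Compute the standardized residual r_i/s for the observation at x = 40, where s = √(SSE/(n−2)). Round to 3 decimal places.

x=20: ŷ = 1.9 + 1.5·20 = 31.9; r = 31.9 − 31.9 = 0
x=25: ŷ = 1.9 + 1.5·25 = 39.4; r = 40.4 − 39.4 = 1
x=40: ŷ = 1.9 + 1.5·40 = 61.9; r = 58.9 − 61.9 = -3
x=45: ŷ = 1.9 + 1.5·45 = 69.4; r = 72.4 − 69.4 = 3
x=50: ŷ = 1.9 + 1.5·50 = 76.9; r = 73.9 − 76.9 = -3
x=55: ŷ = 1.9 + 1.5·55 = 84.4; r = 86.4 − 84.4 = 2
SSE = 0 + 1 + 9 + 9 + 9 + 4 = 32
s = √(32/4) = 2.82843
r/s = -3 / 2.82843 = -1.061

-1.061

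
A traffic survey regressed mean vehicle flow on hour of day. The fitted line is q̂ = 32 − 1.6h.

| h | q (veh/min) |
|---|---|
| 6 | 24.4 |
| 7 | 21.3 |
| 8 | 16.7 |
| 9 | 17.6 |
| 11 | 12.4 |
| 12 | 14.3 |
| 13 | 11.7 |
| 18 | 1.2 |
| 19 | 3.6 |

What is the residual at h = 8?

r = -2.5

q̂ = 32 − 1.6·8 = 19.2
r = 16.7 − 19.2 = -2.5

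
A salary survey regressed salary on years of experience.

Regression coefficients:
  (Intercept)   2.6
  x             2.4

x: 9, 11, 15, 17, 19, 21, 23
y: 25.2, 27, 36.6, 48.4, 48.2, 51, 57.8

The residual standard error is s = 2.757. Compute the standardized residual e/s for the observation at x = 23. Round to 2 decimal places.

0.00

ŷ = 2.6 + 2.4·23 = 57.8
e = 57.8 − 57.8 = 0
e/s = 0 / 2.757 = 0.00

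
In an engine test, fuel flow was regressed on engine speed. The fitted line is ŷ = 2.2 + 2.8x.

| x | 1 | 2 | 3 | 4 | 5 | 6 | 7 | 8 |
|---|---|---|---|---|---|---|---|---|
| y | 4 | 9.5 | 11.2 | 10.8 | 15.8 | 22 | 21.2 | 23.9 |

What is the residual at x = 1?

ŷ = 2.2 + 2.8·1 = 5
e = 4 − 5 = -1

e = -1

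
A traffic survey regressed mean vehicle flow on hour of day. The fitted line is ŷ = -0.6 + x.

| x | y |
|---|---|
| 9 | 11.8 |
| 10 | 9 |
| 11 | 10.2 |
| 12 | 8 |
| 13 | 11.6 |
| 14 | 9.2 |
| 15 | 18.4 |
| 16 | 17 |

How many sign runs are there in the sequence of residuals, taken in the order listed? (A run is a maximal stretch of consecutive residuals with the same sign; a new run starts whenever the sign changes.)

3 runs

x=9: ŷ = -0.6 + 9 = 8.4; r = 11.8 − 8.4 = 3.4
x=10: ŷ = -0.6 + 10 = 9.4; r = 9 − 9.4 = -0.4
x=11: ŷ = -0.6 + 11 = 10.4; r = 10.2 − 10.4 = -0.2
x=12: ŷ = -0.6 + 12 = 11.4; r = 8 − 11.4 = -3.4
x=13: ŷ = -0.6 + 13 = 12.4; r = 11.6 − 12.4 = -0.8
x=14: ŷ = -0.6 + 14 = 13.4; r = 9.2 − 13.4 = -4.2
x=15: ŷ = -0.6 + 15 = 14.4; r = 18.4 − 14.4 = 4
x=16: ŷ = -0.6 + 16 = 15.4; r = 17 − 15.4 = 1.6
Signs: + − − − − − + +
Runs: +×1, −×5, +×2 → 3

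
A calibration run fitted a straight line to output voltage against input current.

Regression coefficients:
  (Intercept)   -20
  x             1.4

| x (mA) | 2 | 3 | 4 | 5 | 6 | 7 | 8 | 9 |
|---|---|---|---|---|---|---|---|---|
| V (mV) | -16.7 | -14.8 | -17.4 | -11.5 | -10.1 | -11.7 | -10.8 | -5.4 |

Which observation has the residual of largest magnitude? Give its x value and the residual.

x=2: ŷ = -20 + 1.4·2 = -17.2; r = -16.7 − (-17.2) = 0.5
x=3: ŷ = -20 + 1.4·3 = -15.8; r = -14.8 − (-15.8) = 1
x=4: ŷ = -20 + 1.4·4 = -14.4; r = -17.4 − (-14.4) = -3
x=5: ŷ = -20 + 1.4·5 = -13; r = -11.5 − (-13) = 1.5
x=6: ŷ = -20 + 1.4·6 = -11.6; r = -10.1 − (-11.6) = 1.5
x=7: ŷ = -20 + 1.4·7 = -10.2; r = -11.7 − (-10.2) = -1.5
x=8: ŷ = -20 + 1.4·8 = -8.8; r = -10.8 − (-8.8) = -2
x=9: ŷ = -20 + 1.4·9 = -7.4; r = -5.4 − (-7.4) = 2
Largest |r| is 3 at x = 4, residual -3.

x = 4, r = -3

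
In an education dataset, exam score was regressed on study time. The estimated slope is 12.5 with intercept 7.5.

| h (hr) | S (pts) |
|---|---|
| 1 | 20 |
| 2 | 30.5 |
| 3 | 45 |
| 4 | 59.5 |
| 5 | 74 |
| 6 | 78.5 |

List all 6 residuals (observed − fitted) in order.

0, -2, 0, 2, 4, -4

h=1: ŷ = 7.5 + 12.5·1 = 20; e = 20 − 20 = 0
h=2: ŷ = 7.5 + 12.5·2 = 32.5; e = 30.5 − 32.5 = -2
h=3: ŷ = 7.5 + 12.5·3 = 45; e = 45 − 45 = 0
h=4: ŷ = 7.5 + 12.5·4 = 57.5; e = 59.5 − 57.5 = 2
h=5: ŷ = 7.5 + 12.5·5 = 70; e = 74 − 70 = 4
h=6: ŷ = 7.5 + 12.5·6 = 82.5; e = 78.5 − 82.5 = -4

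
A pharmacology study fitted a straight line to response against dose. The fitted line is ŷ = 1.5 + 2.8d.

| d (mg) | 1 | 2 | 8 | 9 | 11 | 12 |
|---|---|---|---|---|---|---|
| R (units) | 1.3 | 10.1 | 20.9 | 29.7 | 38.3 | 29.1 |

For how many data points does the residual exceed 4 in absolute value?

2

d=1: ŷ = 1.5 + 2.8·1 = 4.3; e = 1.3 − 4.3 = -3
d=2: ŷ = 1.5 + 2.8·2 = 7.1; e = 10.1 − 7.1 = 3
d=8: ŷ = 1.5 + 2.8·8 = 23.9; e = 20.9 − 23.9 = -3
d=9: ŷ = 1.5 + 2.8·9 = 26.7; e = 29.7 − 26.7 = 3
d=11: ŷ = 1.5 + 2.8·11 = 32.3; e = 38.3 − 32.3 = 6
d=12: ŷ = 1.5 + 2.8·12 = 35.1; e = 29.1 − 35.1 = -6
|e| > 4: d=11 (|e|=6), d=12 (|e|=6) → 2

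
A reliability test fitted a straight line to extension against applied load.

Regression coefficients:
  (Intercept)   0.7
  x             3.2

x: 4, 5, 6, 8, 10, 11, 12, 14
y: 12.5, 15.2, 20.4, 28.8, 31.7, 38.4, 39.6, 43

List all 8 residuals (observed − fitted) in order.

-1, -1.5, 0.5, 2.5, -1, 2.5, 0.5, -2.5

x=4: ŷ = 0.7 + 3.2·4 = 13.5; e = 12.5 − 13.5 = -1
x=5: ŷ = 0.7 + 3.2·5 = 16.7; e = 15.2 − 16.7 = -1.5
x=6: ŷ = 0.7 + 3.2·6 = 19.9; e = 20.4 − 19.9 = 0.5
x=8: ŷ = 0.7 + 3.2·8 = 26.3; e = 28.8 − 26.3 = 2.5
x=10: ŷ = 0.7 + 3.2·10 = 32.7; e = 31.7 − 32.7 = -1
x=11: ŷ = 0.7 + 3.2·11 = 35.9; e = 38.4 − 35.9 = 2.5
x=12: ŷ = 0.7 + 3.2·12 = 39.1; e = 39.6 − 39.1 = 0.5
x=14: ŷ = 0.7 + 3.2·14 = 45.5; e = 43 − 45.5 = -2.5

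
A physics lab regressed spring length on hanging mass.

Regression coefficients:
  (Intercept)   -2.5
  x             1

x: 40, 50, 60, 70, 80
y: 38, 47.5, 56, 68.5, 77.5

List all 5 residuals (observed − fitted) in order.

x=40: ŷ = -2.5 + 40 = 37.5; e = 38 − 37.5 = 0.5
x=50: ŷ = -2.5 + 50 = 47.5; e = 47.5 − 47.5 = 0
x=60: ŷ = -2.5 + 60 = 57.5; e = 56 − 57.5 = -1.5
x=70: ŷ = -2.5 + 70 = 67.5; e = 68.5 − 67.5 = 1
x=80: ŷ = -2.5 + 80 = 77.5; e = 77.5 − 77.5 = 0

0.5, 0, -1.5, 1, 0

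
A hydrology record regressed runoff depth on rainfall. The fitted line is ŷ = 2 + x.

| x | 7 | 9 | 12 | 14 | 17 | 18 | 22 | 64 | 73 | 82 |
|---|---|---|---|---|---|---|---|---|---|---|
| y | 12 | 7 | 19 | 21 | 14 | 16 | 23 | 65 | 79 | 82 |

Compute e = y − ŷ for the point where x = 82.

e = -2

ŷ = 2 + 82 = 84
e = 82 − 84 = -2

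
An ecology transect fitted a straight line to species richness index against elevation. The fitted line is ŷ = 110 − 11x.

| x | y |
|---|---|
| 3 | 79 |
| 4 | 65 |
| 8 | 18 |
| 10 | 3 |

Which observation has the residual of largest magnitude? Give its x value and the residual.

x = 8, e = -4

x=3: ŷ = 110 − 11·3 = 77; e = 79 − 77 = 2
x=4: ŷ = 110 − 11·4 = 66; e = 65 − 66 = -1
x=8: ŷ = 110 − 11·8 = 22; e = 18 − 22 = -4
x=10: ŷ = 110 − 11·10 = 0; e = 3 − 0 = 3
Largest |e| is 4 at x = 8, residual -4.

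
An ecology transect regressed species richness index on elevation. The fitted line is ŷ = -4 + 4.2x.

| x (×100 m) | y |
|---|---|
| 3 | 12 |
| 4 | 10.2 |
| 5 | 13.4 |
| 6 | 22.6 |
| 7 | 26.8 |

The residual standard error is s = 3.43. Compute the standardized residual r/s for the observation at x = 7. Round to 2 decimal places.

ŷ = -4 + 4.2·7 = 25.4
r = 26.8 − 25.4 = 1.4
r/s = 1.4 / 3.43 = 0.41

0.41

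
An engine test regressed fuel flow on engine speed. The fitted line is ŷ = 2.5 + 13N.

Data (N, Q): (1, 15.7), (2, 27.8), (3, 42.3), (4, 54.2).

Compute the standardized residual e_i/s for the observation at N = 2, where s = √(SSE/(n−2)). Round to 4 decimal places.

N=1: ŷ = 2.5 + 13·1 = 15.5; e = 15.7 − 15.5 = 0.2
N=2: ŷ = 2.5 + 13·2 = 28.5; e = 27.8 − 28.5 = -0.7
N=3: ŷ = 2.5 + 13·3 = 41.5; e = 42.3 − 41.5 = 0.8
N=4: ŷ = 2.5 + 13·4 = 54.5; e = 54.2 − 54.5 = -0.3
SSE = 0.04 + 0.49 + 0.64 + 0.09 = 1.26
s = √(1.26/2) = 0.793725
e/s = -0.7 / 0.793725 = -0.8819

-0.8819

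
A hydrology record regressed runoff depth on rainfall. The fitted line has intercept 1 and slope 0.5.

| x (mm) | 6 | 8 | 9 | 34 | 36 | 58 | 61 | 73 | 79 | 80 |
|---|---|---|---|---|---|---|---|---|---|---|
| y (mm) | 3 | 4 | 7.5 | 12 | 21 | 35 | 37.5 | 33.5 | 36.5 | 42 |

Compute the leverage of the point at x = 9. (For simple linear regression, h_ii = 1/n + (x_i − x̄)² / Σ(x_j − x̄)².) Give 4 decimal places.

h = 0.2571

x̄ = (6 + 8 + 9 + 34 + 36 + 58 + 61 + 73 + 79 + 80)/10 = 44.4
Σ(x − x̄)² = 1474.56 + 1324.96 + 1253.16 + 108.16 + 70.56 + 184.96 + 275.56 + 817.96 + 1197.16 + 1267.36 = 7974.4
h = 1/10 + (-35.4)²/7974.4 = 0.1 + 0.157148 = 0.2571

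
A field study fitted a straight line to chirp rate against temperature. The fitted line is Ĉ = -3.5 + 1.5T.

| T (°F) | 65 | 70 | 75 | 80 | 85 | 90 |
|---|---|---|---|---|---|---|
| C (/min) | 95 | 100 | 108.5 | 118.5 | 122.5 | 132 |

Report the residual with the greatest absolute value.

r = 2

T=65: Ĉ = -3.5 + 1.5·65 = 94; r = 95 − 94 = 1
T=70: Ĉ = -3.5 + 1.5·70 = 101.5; r = 100 − 101.5 = -1.5
T=75: Ĉ = -3.5 + 1.5·75 = 109; r = 108.5 − 109 = -0.5
T=80: Ĉ = -3.5 + 1.5·80 = 116.5; r = 118.5 − 116.5 = 2
T=85: Ĉ = -3.5 + 1.5·85 = 124; r = 122.5 − 124 = -1.5
T=90: Ĉ = -3.5 + 1.5·90 = 131.5; r = 132 − 131.5 = 0.5
Largest |r| is 2 at T = 80, residual 2.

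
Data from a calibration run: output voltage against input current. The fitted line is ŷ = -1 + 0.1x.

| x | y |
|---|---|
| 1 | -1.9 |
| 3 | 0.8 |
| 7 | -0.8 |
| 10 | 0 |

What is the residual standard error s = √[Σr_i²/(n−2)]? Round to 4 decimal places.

s = 1.3229

x=1: ŷ = -1 + 0.1·1 = -0.9; r = -1.9 − (-0.9) = -1
x=3: ŷ = -1 + 0.1·3 = -0.7; r = 0.8 − (-0.7) = 1.5
x=7: ŷ = -1 + 0.1·7 = -0.3; r = -0.8 − (-0.3) = -0.5
x=10: ŷ = -1 + 0.1·10 = 0; r = 0 − 0 = 0
SSE = 1 + 2.25 + 0.25 + 0 = 3.5
s = √(3.5/2) = √1.75 ≈ 1.3229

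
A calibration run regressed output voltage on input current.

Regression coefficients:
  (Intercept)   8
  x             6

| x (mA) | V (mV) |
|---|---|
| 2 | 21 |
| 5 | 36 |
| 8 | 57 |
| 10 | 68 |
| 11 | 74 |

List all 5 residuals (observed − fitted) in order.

1, -2, 1, 0, 0

x=2: ŷ = 8 + 6·2 = 20; e = 21 − 20 = 1
x=5: ŷ = 8 + 6·5 = 38; e = 36 − 38 = -2
x=8: ŷ = 8 + 6·8 = 56; e = 57 − 56 = 1
x=10: ŷ = 8 + 6·10 = 68; e = 68 − 68 = 0
x=11: ŷ = 8 + 6·11 = 74; e = 74 − 74 = 0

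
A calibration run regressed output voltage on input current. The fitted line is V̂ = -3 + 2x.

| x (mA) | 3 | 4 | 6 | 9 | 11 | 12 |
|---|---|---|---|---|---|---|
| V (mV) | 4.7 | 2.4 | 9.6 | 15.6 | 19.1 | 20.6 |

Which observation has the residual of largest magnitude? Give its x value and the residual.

x = 4, r = -2.6

x=3: V̂ = -3 + 2·3 = 3; r = 4.7 − 3 = 1.7
x=4: V̂ = -3 + 2·4 = 5; r = 2.4 − 5 = -2.6
x=6: V̂ = -3 + 2·6 = 9; r = 9.6 − 9 = 0.6
x=9: V̂ = -3 + 2·9 = 15; r = 15.6 − 15 = 0.6
x=11: V̂ = -3 + 2·11 = 19; r = 19.1 − 19 = 0.1
x=12: V̂ = -3 + 2·12 = 21; r = 20.6 − 21 = -0.4
Largest |r| is 2.6 at x = 4, residual -2.6.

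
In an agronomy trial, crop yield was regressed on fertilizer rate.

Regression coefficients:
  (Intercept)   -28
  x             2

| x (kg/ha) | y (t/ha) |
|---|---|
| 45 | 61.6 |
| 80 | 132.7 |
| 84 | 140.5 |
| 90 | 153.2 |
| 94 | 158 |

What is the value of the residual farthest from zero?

r = -2

x=45: ŷ = -28 + 2·45 = 62; r = 61.6 − 62 = -0.4
x=80: ŷ = -28 + 2·80 = 132; r = 132.7 − 132 = 0.7
x=84: ŷ = -28 + 2·84 = 140; r = 140.5 − 140 = 0.5
x=90: ŷ = -28 + 2·90 = 152; r = 153.2 − 152 = 1.2
x=94: ŷ = -28 + 2·94 = 160; r = 158 − 160 = -2
Largest |r| is 2 at x = 94, residual -2.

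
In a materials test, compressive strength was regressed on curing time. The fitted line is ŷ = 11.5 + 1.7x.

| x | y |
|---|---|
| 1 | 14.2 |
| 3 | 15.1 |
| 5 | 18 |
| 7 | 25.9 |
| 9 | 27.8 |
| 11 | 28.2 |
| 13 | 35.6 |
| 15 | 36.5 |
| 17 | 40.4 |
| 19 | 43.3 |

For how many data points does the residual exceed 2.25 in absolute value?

x=1: ŷ = 11.5 + 1.7·1 = 13.2; e = 14.2 − 13.2 = 1
x=3: ŷ = 11.5 + 1.7·3 = 16.6; e = 15.1 − 16.6 = -1.5
x=5: ŷ = 11.5 + 1.7·5 = 20; e = 18 − 20 = -2
x=7: ŷ = 11.5 + 1.7·7 = 23.4; e = 25.9 − 23.4 = 2.5
x=9: ŷ = 11.5 + 1.7·9 = 26.8; e = 27.8 − 26.8 = 1
x=11: ŷ = 11.5 + 1.7·11 = 30.2; e = 28.2 − 30.2 = -2
x=13: ŷ = 11.5 + 1.7·13 = 33.6; e = 35.6 − 33.6 = 2
x=15: ŷ = 11.5 + 1.7·15 = 37; e = 36.5 − 37 = -0.5
x=17: ŷ = 11.5 + 1.7·17 = 40.4; e = 40.4 − 40.4 = 0
x=19: ŷ = 11.5 + 1.7·19 = 43.8; e = 43.3 − 43.8 = -0.5
|e| > 2.25: x=7 (|e|=2.5) → 1

1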